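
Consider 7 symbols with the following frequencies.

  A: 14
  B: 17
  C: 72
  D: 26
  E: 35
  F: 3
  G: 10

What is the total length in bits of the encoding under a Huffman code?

427

Greedily combine the two least-frequent nodes:
combine F(3), G(10) → 13
combine 13, A(14) → 27
combine B(17), D(26) → 43
combine 27, E(35) → 62
combine 43, 62 → 105
combine C(72), 105 → 177
Total encoded bits = sum of merged weights = 13 + 27 + 43 + 62 + 105 + 177 = 427.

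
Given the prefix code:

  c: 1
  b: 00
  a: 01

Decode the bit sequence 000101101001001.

Read left to right; each codeword is recognised as soon as it completes (prefix code):
  00→b | 01→a | 01→a | 1→c | 01→a | 00→b | 1→c | 00→b | 1→c
Decoded message: baacabcbc

baacabcbc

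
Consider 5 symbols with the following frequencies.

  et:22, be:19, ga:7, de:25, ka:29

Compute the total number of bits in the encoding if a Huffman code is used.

230

Merge the two smallest weights repeatedly:
merge ga(7) and be(19): 26
merge et(22) and de(25): 47
merge 26 and ka(29): 55
merge 47 and 55: 102
Total encoded bits = sum of merged weights = 26 + 47 + 55 + 102 = 230.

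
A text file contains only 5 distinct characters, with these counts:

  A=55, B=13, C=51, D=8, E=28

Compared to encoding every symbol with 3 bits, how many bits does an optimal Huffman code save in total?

140

Fixed-length: 3 bits × 155 symbols = 465 bits.
Huffman merges:
merge D(8) and B(13): 21
merge 21 and E(28): 49
merge 49 and C(51): 100
merge A(55) and 100: 155
Huffman total = 21 + 49 + 100 + 155 = 325 bits.
Saving = 465 − 325 = 140 bits.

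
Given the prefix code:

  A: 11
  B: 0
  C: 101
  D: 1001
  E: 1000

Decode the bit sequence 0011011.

BBABA

Read left to right; each codeword is recognised as soon as it completes (prefix code):
  0→B | 0→B | 11→A | 0→B | 11→A
Decoded message: BBABA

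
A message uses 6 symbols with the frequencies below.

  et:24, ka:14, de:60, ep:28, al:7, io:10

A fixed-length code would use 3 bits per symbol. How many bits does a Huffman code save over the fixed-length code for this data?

Fixed-length: 3 bits × 143 symbols = 429 bits.
Huffman merges:
combine al(7), io(10) → 17
combine ka(14), 17 → 31
combine et(24), ep(28) → 52
combine 31, 52 → 83
combine de(60), 83 → 143
Huffman total = 17 + 31 + 52 + 83 + 143 = 326 bits.
Saving = 429 − 326 = 103 bits.

103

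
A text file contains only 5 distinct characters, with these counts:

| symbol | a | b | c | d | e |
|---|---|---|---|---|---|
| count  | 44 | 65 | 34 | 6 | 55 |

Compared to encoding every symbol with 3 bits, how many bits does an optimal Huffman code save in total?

Fixed-length: 3 bits × 204 symbols = 612 bits.
Huffman merges:
d(6) + c(34) → 40
40 + a(44) → 84
e(55) + b(65) → 120
84 + 120 → 204
Huffman total = 40 + 84 + 120 + 204 = 448 bits.
Saving = 612 − 448 = 164 bits.

164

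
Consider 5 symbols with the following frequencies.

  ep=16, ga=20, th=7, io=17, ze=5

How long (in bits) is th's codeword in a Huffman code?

Build the tree from the bottom:
merge ze(5) and th(7): 12
merge 12 and ep(16): 28
merge io(17) and ga(20): 37
merge 28 and 37: 65
th's leaf is at depth 3, giving a 3-bit codeword.

3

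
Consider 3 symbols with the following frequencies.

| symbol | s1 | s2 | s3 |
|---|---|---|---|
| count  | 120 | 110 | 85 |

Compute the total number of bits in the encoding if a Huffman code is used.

Merge the two smallest weights repeatedly:
s3(85) + s2(110) → 195
s1(120) + 195 → 315
The encoded length is the sum of every internal node's weight: 195 + 315 = 510 bits.

510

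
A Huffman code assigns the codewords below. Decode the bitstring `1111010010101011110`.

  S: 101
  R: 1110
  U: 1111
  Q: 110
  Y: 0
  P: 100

Read left to right; each codeword is recognised as soon as it completes (prefix code):
  1111→U | 0→Y | 100→P | 101→S | 0→Y | 101→S | 1110→R
Decoded message: UYPSYSR

UYPSYSR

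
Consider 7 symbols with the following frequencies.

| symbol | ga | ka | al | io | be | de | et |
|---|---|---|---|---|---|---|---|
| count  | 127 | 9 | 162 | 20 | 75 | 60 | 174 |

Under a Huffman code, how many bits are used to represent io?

5

Build the tree from the bottom:
combine ka(9), io(20) → 29
combine 29, de(60) → 89
combine be(75), 89 → 164
combine ga(127), al(162) → 289
combine 164, et(174) → 338
combine 289, 338 → 627
The subtree containing io is merged 5 times, so code length = 5.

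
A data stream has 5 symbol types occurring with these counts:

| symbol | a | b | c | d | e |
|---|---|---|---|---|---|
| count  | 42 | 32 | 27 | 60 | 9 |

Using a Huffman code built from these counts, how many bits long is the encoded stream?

376

Greedily combine the two least-frequent nodes:
e(9) + c(27) → 36
b(32) + 36 → 68
a(42) + d(60) → 102
68 + 102 → 170
Each symbol's bit-cost is frequency × depth; summing gives 376 bits (equivalently 36 + 68 + 102 + 170).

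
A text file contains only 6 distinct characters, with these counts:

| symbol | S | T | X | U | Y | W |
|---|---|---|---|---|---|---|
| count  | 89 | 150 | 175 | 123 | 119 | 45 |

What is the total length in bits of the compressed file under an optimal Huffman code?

1778

Build the Huffman tree bottom-up:
W(45) + S(89) → 134
Y(119) + U(123) → 242
134 + T(150) → 284
X(175) + 242 → 417
284 + 417 → 701
The encoded length is the sum of every internal node's weight: 134 + 242 + 284 + 417 + 701 = 1778 bits.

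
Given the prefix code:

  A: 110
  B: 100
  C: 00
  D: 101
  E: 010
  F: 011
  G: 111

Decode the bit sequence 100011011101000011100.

BFFDCCGC

Read left to right; each codeword is recognised as soon as it completes (prefix code):
  100→B | 011→F | 011→F | 101→D | 00→C | 00→C | 111→G | 00→C
Decoded message: BFFDCCGC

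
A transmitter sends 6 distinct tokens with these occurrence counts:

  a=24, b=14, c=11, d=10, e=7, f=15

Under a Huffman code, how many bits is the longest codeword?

Merge the two lowest-weight nodes at each step:
combine e(7), d(10) → 17
combine c(11), b(14) → 25
combine f(15), 17 → 32
combine a(24), 25 → 49
combine 32, 49 → 81
Maximum depth reached is 3.

3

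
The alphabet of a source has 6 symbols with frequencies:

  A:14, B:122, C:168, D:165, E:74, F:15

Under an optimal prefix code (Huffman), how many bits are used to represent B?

Repeatedly merge the two smallest:
A(14) + F(15) → 29
29 + E(74) → 103
103 + B(122) → 225
D(165) + C(168) → 333
225 + 333 → 558
The subtree containing B is merged 2 times, so code length = 2.

2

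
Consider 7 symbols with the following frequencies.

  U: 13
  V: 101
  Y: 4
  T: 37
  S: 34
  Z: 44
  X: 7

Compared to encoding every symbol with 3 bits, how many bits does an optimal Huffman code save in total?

Fixed-length: 3 bits × 240 symbols = 720 bits.
Huffman merges:
combine Y(4), X(7) → 11
combine 11, U(13) → 24
combine 24, S(34) → 58
combine T(37), Z(44) → 81
combine 58, 81 → 139
combine V(101), 139 → 240
Huffman total = 11 + 24 + 58 + 81 + 139 + 240 = 553 bits.
Saving = 720 − 553 = 167 bits.

167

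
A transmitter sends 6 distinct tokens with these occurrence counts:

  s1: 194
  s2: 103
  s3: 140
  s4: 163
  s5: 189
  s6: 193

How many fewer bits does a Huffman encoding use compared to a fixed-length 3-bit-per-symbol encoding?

387

Fixed-length: 3 bits × 982 symbols = 2946 bits.
Huffman merges:
combine s2(103), s3(140) → 243
combine s4(163), s5(189) → 352
combine s6(193), s1(194) → 387
combine 243, 352 → 595
combine 387, 595 → 982
Huffman total = 243 + 352 + 387 + 595 + 982 = 2559 bits.
Saving = 2946 − 2559 = 387 bits.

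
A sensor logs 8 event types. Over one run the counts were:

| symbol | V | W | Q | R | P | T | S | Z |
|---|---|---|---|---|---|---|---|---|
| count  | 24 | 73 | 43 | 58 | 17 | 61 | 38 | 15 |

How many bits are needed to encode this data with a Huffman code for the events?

941

Build the Huffman tree bottom-up:
Z(15) + P(17) → 32
V(24) + 32 → 56
S(38) + Q(43) → 81
56 + R(58) → 114
T(61) + W(73) → 134
81 + 114 → 195
134 + 195 → 329
Each symbol's bit-cost is frequency × depth; summing gives 941 bits (equivalently 32 + 56 + 81 + 114 + 134 + 195 + 329).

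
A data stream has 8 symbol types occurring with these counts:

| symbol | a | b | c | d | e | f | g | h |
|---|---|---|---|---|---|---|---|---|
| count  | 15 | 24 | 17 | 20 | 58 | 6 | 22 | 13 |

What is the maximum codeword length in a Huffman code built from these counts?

Merge the two lowest-weight nodes at each step:
combine f(6), h(13) → 19
combine a(15), c(17) → 32
combine 19, d(20) → 39
combine g(22), b(24) → 46
combine 32, 39 → 71
combine 46, e(58) → 104
combine 71, 104 → 175
Maximum depth reached is 4.

4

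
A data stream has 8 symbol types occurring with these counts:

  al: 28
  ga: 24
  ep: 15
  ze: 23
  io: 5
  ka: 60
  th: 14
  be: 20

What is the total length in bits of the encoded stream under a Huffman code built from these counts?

Merge the two smallest weights repeatedly:
io(5) + th(14) → 19
ep(15) + 19 → 34
be(20) + ze(23) → 43
ga(24) + al(28) → 52
34 + 43 → 77
52 + ka(60) → 112
77 + 112 → 189
Total encoded bits = sum of merged weights = 19 + 34 + 43 + 52 + 77 + 112 + 189 = 526.

526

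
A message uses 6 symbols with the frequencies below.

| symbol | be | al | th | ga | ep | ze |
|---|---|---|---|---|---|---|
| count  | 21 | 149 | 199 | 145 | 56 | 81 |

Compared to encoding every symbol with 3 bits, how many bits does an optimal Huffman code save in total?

Fixed-length: 3 bits × 651 symbols = 1953 bits.
Huffman merges:
be(21) + ep(56) → 77
77 + ze(81) → 158
ga(145) + al(149) → 294
158 + th(199) → 357
294 + 357 → 651
Huffman total = 77 + 158 + 294 + 357 + 651 = 1537 bits.
Saving = 1953 − 1537 = 416 bits.

416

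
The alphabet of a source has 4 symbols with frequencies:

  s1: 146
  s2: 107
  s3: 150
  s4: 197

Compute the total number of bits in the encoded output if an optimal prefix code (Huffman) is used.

1200

Build the Huffman tree bottom-up:
merge s2(107) and s1(146): 253
merge s3(150) and s4(197): 347
merge 253 and 347: 600
Total encoded bits = sum of merged weights = 253 + 347 + 600 = 1200.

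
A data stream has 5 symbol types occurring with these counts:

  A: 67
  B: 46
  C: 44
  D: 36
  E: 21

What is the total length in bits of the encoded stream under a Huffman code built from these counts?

485

Greedily combine the two least-frequent nodes:
merge E(21) and D(36): 57
merge C(44) and B(46): 90
merge 57 and A(67): 124
merge 90 and 124: 214
Total encoded bits = sum of merged weights = 57 + 90 + 124 + 214 = 485.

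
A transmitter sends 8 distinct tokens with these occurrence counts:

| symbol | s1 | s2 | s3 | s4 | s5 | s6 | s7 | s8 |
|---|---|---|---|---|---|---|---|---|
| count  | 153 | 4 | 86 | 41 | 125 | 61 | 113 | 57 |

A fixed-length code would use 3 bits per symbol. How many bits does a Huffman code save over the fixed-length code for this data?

Fixed-length: 3 bits × 640 symbols = 1920 bits.
Huffman merges:
combine s2(4), s4(41) → 45
combine 45, s8(57) → 102
combine s6(61), s3(86) → 147
combine 102, s7(113) → 215
combine s5(125), 147 → 272
combine s1(153), 215 → 368
combine 272, 368 → 640
Huffman total = 45 + 102 + 147 + 215 + 272 + 368 + 640 = 1789 bits.
Saving = 1920 − 1789 = 131 bits.

131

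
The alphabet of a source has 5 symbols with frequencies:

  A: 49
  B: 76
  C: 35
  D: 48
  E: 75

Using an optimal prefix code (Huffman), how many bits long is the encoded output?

Build the Huffman tree bottom-up:
combine C(35), D(48) → 83
combine A(49), E(75) → 124
combine B(76), 83 → 159
combine 124, 159 → 283
Total encoded bits = sum of merged weights = 83 + 124 + 159 + 283 = 649.

649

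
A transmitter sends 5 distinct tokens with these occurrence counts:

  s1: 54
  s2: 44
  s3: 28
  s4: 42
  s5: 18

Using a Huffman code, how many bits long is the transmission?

Build the Huffman tree bottom-up:
merge s5(18) and s3(28): 46
merge s4(42) and s2(44): 86
merge 46 and s1(54): 100
merge 86 and 100: 186
Total encoded bits = sum of merged weights = 46 + 86 + 100 + 186 = 418.

418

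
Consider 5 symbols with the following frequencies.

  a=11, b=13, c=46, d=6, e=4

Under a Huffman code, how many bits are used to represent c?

Build the tree from the bottom:
e(4) + d(6) → 10
10 + a(11) → 21
b(13) + 21 → 34
34 + c(46) → 80
c sits one level below the root: a 1-bit codeword.

1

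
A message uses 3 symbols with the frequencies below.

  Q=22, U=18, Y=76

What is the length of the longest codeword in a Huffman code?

2

Merge the two lowest-weight nodes at each step:
combine U(18), Q(22) → 40
combine 40, Y(76) → 116
The rarest symbols sit at the bottom; the longest codeword is 2 bits.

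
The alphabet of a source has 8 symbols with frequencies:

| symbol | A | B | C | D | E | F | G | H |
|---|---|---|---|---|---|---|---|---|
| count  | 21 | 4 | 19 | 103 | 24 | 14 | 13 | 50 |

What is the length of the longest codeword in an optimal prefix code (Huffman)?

5

Merge the two lowest-weight nodes at each step:
B(4) + G(13) → 17
F(14) + 17 → 31
C(19) + A(21) → 40
E(24) + 31 → 55
40 + H(50) → 90
55 + 90 → 145
D(103) + 145 → 248
The rarest symbols sit at the bottom; the longest codeword is 5 bits.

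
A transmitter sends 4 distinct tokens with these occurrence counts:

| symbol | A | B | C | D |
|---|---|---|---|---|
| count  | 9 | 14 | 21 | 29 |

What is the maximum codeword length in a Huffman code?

3

Merge the two lowest-weight nodes at each step:
combine A(9), B(14) → 23
combine C(21), 23 → 44
combine D(29), 44 → 73
The first pair merged (A, B) ends up deepest, at depth 3.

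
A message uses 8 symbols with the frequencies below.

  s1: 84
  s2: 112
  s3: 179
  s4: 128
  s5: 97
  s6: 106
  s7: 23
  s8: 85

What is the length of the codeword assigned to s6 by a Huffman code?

Huffman merges, smallest pair first:
combine s7(23), s1(84) → 107
combine s8(85), s5(97) → 182
combine s6(106), 107 → 213
combine s2(112), s4(128) → 240
combine s3(179), 182 → 361
combine 213, 240 → 453
combine 361, 453 → 814
The subtree containing s6 is merged 3 times, so code length = 3.

3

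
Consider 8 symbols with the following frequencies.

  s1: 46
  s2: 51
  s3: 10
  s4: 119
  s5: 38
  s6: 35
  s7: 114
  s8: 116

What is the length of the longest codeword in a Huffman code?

Merge the two lowest-weight nodes at each step:
combine s3(10), s6(35) → 45
combine s5(38), 45 → 83
combine s1(46), s2(51) → 97
combine 83, 97 → 180
combine s7(114), s8(116) → 230
combine s4(119), 180 → 299
combine 230, 299 → 529
The rarest symbols sit at the bottom; the longest codeword is 5 bits.

5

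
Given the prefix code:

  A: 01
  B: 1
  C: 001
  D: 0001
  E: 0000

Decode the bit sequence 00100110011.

CCBCB

Read left to right; each codeword is recognised as soon as it completes (prefix code):
  001→C | 001→C | 1→B | 001→C | 1→B
Decoded message: CCBCB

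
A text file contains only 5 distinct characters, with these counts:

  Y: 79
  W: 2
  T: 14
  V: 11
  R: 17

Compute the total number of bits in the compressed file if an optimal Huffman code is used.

207

Greedily combine the two least-frequent nodes:
merge W(2) and V(11): 13
merge 13 and T(14): 27
merge R(17) and 27: 44
merge 44 and Y(79): 123
Each symbol's bit-cost is frequency × depth; summing gives 207 bits (equivalently 13 + 27 + 44 + 123).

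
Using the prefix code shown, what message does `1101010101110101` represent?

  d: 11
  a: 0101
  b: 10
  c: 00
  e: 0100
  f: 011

daada

Read left to right; each codeword is recognised as soon as it completes (prefix code):
  11→d | 0101→a | 0101→a | 11→d | 0101→a
Decoded message: daada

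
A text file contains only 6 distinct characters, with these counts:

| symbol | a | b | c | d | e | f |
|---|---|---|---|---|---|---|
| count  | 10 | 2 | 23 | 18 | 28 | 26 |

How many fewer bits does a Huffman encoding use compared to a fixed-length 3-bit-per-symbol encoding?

65

Fixed-length: 3 bits × 107 symbols = 321 bits.
Huffman merges:
combine b(2), a(10) → 12
combine 12, d(18) → 30
combine c(23), f(26) → 49
combine e(28), 30 → 58
combine 49, 58 → 107
Huffman total = 12 + 30 + 49 + 58 + 107 = 256 bits.
Saving = 321 − 256 = 65 bits.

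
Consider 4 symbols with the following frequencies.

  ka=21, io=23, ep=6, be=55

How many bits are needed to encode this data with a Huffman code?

Greedily combine the two least-frequent nodes:
combine ep(6), ka(21) → 27
combine io(23), 27 → 50
combine 50, be(55) → 105
The encoded length is the sum of every internal node's weight: 27 + 50 + 105 = 182 bits.

182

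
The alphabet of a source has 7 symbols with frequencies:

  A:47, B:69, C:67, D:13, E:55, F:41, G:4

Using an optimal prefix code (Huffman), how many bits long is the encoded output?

769

Merge the two smallest weights repeatedly:
merge G(4) and D(13): 17
merge 17 and F(41): 58
merge A(47) and E(55): 102
merge 58 and C(67): 125
merge B(69) and 102: 171
merge 125 and 171: 296
The encoded length is the sum of every internal node's weight: 17 + 58 + 102 + 125 + 171 + 296 = 769 bits.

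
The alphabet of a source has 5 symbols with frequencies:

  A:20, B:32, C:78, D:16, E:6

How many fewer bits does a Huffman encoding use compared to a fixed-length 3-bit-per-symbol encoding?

166

Fixed-length: 3 bits × 152 symbols = 456 bits.
Huffman merges:
E(6) + D(16) → 22
A(20) + 22 → 42
B(32) + 42 → 74
74 + C(78) → 152
Huffman total = 22 + 42 + 74 + 152 = 290 bits.
Saving = 456 − 290 = 166 bits.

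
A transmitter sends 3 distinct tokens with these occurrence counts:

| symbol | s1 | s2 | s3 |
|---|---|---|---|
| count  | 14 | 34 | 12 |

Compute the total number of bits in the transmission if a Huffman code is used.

Build the Huffman tree bottom-up:
merge s3(12) and s1(14): 26
merge 26 and s2(34): 60
Total encoded bits = sum of merged weights = 26 + 60 = 86.

86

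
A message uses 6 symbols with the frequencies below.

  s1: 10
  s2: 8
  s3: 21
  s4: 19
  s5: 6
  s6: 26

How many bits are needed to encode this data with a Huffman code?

218

Merge the two smallest weights repeatedly:
combine s5(6), s2(8) → 14
combine s1(10), 14 → 24
combine s4(19), s3(21) → 40
combine 24, s6(26) → 50
combine 40, 50 → 90
The encoded length is the sum of every internal node's weight: 14 + 24 + 40 + 50 + 90 = 218 bits.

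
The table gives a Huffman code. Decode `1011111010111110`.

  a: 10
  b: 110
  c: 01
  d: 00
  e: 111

aebaeb

Read left to right; each codeword is recognised as soon as it completes (prefix code):
  10→a | 111→e | 110→b | 10→a | 111→e | 110→b
Decoded message: aebaeb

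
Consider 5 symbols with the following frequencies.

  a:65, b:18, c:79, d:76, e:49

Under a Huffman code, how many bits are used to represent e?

Repeatedly merge the two smallest:
merge b(18) and e(49): 67
merge a(65) and 67: 132
merge d(76) and c(79): 155
merge 132 and 155: 287
The subtree containing e is merged 3 times, so code length = 3.

3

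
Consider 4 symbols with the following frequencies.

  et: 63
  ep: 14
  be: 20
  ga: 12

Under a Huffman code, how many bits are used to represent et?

Huffman merges, smallest pair first:
ga(12) + ep(14) → 26
be(20) + 26 → 46
46 + et(63) → 109
et sits one level below the root: a 1-bit codeword.

1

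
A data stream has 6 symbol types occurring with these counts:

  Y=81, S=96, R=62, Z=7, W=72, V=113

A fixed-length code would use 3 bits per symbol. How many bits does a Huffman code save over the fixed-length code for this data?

Fixed-length: 3 bits × 431 symbols = 1293 bits.
Huffman merges:
merge Z(7) and R(62): 69
merge 69 and W(72): 141
merge Y(81) and S(96): 177
merge V(113) and 141: 254
merge 177 and 254: 431
Huffman total = 69 + 141 + 177 + 254 + 431 = 1072 bits.
Saving = 1293 − 1072 = 221 bits.

221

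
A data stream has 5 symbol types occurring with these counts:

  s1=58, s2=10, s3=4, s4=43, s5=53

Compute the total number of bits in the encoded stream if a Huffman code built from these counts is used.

349

Merge the two smallest weights repeatedly:
combine s3(4), s2(10) → 14
combine 14, s4(43) → 57
combine s5(53), 57 → 110
combine s1(58), 110 → 168
Total encoded bits = sum of merged weights = 14 + 57 + 110 + 168 = 349.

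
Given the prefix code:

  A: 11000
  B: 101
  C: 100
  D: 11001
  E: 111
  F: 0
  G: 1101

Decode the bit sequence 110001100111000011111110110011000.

Read left to right; each codeword is recognised as soon as it completes (prefix code):
  11000→A | 11001→D | 11000→A | 0→F | 111→E | 111→E | 101→B | 100→C | 11000→A
Decoded message: ADAFEEBCA

ADAFEEBCA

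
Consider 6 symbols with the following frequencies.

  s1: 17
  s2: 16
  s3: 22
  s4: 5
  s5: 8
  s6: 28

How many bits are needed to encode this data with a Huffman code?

234

Greedily combine the two least-frequent nodes:
merge s4(5) and s5(8): 13
merge 13 and s2(16): 29
merge s1(17) and s3(22): 39
merge s6(28) and 29: 57
merge 39 and 57: 96
Total encoded bits = sum of merged weights = 13 + 29 + 39 + 57 + 96 = 234.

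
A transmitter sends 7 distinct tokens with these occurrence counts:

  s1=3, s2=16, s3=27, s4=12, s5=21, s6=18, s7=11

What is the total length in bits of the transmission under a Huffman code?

290

Greedily combine the two least-frequent nodes:
s1(3) + s7(11) → 14
s4(12) + 14 → 26
s2(16) + s6(18) → 34
s5(21) + 26 → 47
s3(27) + 34 → 61
47 + 61 → 108
The encoded length is the sum of every internal node's weight: 14 + 26 + 34 + 47 + 61 + 108 = 290 bits.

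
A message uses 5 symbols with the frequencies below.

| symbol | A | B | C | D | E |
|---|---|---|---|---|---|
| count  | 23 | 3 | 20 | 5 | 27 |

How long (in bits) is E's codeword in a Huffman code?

Repeatedly merge the two smallest:
combine B(3), D(5) → 8
combine 8, C(20) → 28
combine A(23), E(27) → 50
combine 28, 50 → 78
E's leaf is at depth 2, giving a 2-bit codeword.

2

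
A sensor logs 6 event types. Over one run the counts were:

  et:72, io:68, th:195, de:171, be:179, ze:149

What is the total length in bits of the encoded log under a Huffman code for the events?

Greedily combine the two least-frequent nodes:
io(68) + et(72) → 140
140 + ze(149) → 289
de(171) + be(179) → 350
th(195) + 289 → 484
350 + 484 → 834
The encoded length is the sum of every internal node's weight: 140 + 289 + 350 + 484 + 834 = 2097 bits.

2097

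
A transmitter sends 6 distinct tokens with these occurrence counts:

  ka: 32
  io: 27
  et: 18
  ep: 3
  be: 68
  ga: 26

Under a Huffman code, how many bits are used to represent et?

4

Build the tree from the bottom:
combine ep(3), et(18) → 21
combine 21, ga(26) → 47
combine io(27), ka(32) → 59
combine 47, 59 → 106
combine be(68), 106 → 174
The subtree containing et is merged 4 times, so code length = 4.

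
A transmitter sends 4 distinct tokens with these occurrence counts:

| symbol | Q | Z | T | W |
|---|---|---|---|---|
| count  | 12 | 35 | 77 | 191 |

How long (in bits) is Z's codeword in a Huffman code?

Repeatedly merge the two smallest:
Q(12) + Z(35) → 47
47 + T(77) → 124
124 + W(191) → 315
Z sits 3 levels below the root, so its codeword is 3 bits.

3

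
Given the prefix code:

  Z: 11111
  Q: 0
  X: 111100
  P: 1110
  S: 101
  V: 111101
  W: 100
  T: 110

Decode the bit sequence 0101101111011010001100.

Read left to right; each codeword is recognised as soon as it completes (prefix code):
  0→Q | 101→S | 101→S | 1110→P | 110→T | 100→W | 0→Q | 110→T | 0→Q
Decoded message: QSSPTWQTQ

QSSPTWQTQ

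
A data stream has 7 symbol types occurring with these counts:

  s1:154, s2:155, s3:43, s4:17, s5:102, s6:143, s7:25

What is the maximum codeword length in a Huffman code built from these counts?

Merge the two lowest-weight nodes at each step:
s4(17) + s7(25) → 42
42 + s3(43) → 85
85 + s5(102) → 187
s6(143) + s1(154) → 297
s2(155) + 187 → 342
297 + 342 → 639
The rarest symbols sit at the bottom; the longest codeword is 5 bits.

5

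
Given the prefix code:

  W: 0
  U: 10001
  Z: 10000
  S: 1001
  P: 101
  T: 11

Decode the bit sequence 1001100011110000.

SUTZ

Read left to right; each codeword is recognised as soon as it completes (prefix code):
  1001→S | 10001→U | 11→T | 10000→Z
Decoded message: SUTZ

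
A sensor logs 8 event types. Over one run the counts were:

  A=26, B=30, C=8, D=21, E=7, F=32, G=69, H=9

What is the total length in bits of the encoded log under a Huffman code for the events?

544

Build the Huffman tree bottom-up:
E(7) + C(8) → 15
H(9) + 15 → 24
D(21) + 24 → 45
A(26) + B(30) → 56
F(32) + 45 → 77
56 + G(69) → 125
77 + 125 → 202
Total encoded bits = sum of merged weights = 15 + 24 + 45 + 56 + 77 + 125 + 202 = 544.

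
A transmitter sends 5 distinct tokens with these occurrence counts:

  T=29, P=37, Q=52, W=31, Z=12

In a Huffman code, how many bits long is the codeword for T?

Build the tree from the bottom:
Z(12) + T(29) → 41
W(31) + P(37) → 68
41 + Q(52) → 93
68 + 93 → 161
T's leaf is at depth 3, giving a 3-bit codeword.

3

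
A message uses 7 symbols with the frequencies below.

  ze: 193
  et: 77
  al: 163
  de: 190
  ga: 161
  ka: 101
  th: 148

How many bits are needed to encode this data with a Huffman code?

2894

Build the Huffman tree bottom-up:
et(77) + ka(101) → 178
th(148) + ga(161) → 309
al(163) + 178 → 341
de(190) + ze(193) → 383
309 + 341 → 650
383 + 650 → 1033
The encoded length is the sum of every internal node's weight: 178 + 309 + 341 + 383 + 650 + 1033 = 2894 bits.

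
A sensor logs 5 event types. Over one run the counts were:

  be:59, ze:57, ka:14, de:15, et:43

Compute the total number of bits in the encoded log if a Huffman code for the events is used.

405

Greedily combine the two least-frequent nodes:
merge ka(14) and de(15): 29
merge 29 and et(43): 72
merge ze(57) and be(59): 116
merge 72 and 116: 188
Each symbol's bit-cost is frequency × depth; summing gives 405 bits (equivalently 29 + 72 + 116 + 188).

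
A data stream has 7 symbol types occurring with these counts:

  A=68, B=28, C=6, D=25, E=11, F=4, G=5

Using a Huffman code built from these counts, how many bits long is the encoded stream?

Greedily combine the two least-frequent nodes:
F(4) + G(5) → 9
C(6) + 9 → 15
E(11) + 15 → 26
D(25) + 26 → 51
B(28) + 51 → 79
A(68) + 79 → 147
The encoded length is the sum of every internal node's weight: 9 + 15 + 26 + 51 + 79 + 147 = 327 bits.

327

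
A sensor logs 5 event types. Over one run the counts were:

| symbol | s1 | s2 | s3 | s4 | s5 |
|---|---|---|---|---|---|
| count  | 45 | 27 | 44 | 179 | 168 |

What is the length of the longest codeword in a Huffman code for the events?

4

Merge the two lowest-weight nodes at each step:
s2(27) + s3(44) → 71
s1(45) + 71 → 116
116 + s5(168) → 284
s4(179) + 284 → 463
The first pair merged (s2, s3) ends up deepest, at depth 4.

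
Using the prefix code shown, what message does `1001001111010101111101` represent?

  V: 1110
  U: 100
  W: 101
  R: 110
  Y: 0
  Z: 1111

Read left to right; each codeword is recognised as soon as it completes (prefix code):
  100→U | 100→U | 1111→Z | 0→Y | 101→W | 0→Y | 1111→Z | 101→W
Decoded message: UUZYWYZW

UUZYWYZW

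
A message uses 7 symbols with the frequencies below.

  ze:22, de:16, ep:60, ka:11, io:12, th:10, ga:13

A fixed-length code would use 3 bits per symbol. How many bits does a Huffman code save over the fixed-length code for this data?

Fixed-length: 3 bits × 144 symbols = 432 bits.
Huffman merges:
combine th(10), ka(11) → 21
combine io(12), ga(13) → 25
combine de(16), 21 → 37
combine ze(22), 25 → 47
combine 37, 47 → 84
combine ep(60), 84 → 144
Huffman total = 21 + 25 + 37 + 47 + 84 + 144 = 358 bits.
Saving = 432 − 358 = 74 bits.

74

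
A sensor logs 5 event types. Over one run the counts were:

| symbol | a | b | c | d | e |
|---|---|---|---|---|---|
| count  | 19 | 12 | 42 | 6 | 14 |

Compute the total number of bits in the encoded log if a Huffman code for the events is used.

194

Merge the two smallest weights repeatedly:
d(6) + b(12) → 18
e(14) + 18 → 32
a(19) + 32 → 51
c(42) + 51 → 93
The encoded length is the sum of every internal node's weight: 18 + 32 + 51 + 93 = 194 bits.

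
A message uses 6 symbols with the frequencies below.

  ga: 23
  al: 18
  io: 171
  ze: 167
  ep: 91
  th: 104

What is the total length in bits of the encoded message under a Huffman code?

Greedily combine the two least-frequent nodes:
merge al(18) and ga(23): 41
merge 41 and ep(91): 132
merge th(104) and 132: 236
merge ze(167) and io(171): 338
merge 236 and 338: 574
Total encoded bits = sum of merged weights = 41 + 132 + 236 + 338 + 574 = 1321.

1321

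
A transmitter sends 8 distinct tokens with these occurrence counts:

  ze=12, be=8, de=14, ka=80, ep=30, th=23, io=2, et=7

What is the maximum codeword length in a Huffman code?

Merge the two lowest-weight nodes at each step:
merge io(2) and et(7): 9
merge be(8) and 9: 17
merge ze(12) and de(14): 26
merge 17 and th(23): 40
merge 26 and ep(30): 56
merge 40 and 56: 96
merge ka(80) and 96: 176
The first pair merged (io, et) ends up deepest, at depth 5.

5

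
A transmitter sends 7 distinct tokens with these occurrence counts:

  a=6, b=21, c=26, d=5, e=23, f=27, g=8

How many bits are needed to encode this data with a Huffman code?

302

Build the Huffman tree bottom-up:
merge d(5) and a(6): 11
merge g(8) and 11: 19
merge 19 and b(21): 40
merge e(23) and c(26): 49
merge f(27) and 40: 67
merge 49 and 67: 116
Each symbol's bit-cost is frequency × depth; summing gives 302 bits (equivalently 11 + 19 + 40 + 49 + 67 + 116).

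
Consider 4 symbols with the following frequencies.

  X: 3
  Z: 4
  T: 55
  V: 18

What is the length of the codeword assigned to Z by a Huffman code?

Huffman merges, smallest pair first:
merge X(3) and Z(4): 7
merge 7 and V(18): 25
merge 25 and T(55): 80
Z sits 3 levels below the root, so its codeword is 3 bits.

3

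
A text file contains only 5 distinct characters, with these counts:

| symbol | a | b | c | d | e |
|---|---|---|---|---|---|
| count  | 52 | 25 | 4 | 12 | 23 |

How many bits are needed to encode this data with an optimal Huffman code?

235

Build the Huffman tree bottom-up:
c(4) + d(12) → 16
16 + e(23) → 39
b(25) + 39 → 64
a(52) + 64 → 116
The encoded length is the sum of every internal node's weight: 16 + 39 + 64 + 116 = 235 bits.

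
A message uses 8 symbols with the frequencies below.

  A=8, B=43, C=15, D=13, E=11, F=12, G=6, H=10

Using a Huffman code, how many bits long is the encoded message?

Merge the two smallest weights repeatedly:
combine G(6), A(8) → 14
combine H(10), E(11) → 21
combine F(12), D(13) → 25
combine 14, C(15) → 29
combine 21, 25 → 46
combine 29, B(43) → 72
combine 46, 72 → 118
The encoded length is the sum of every internal node's weight: 14 + 21 + 25 + 29 + 46 + 72 + 118 = 325 bits.

325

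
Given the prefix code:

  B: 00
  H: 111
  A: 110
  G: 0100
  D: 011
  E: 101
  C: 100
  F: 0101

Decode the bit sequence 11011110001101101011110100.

Read left to right; each codeword is recognised as soon as it completes (prefix code):
  110→A | 111→H | 100→C | 011→D | 011→D | 0101→F | 111→H | 0100→G
Decoded message: AHCDDFHG

AHCDDFHG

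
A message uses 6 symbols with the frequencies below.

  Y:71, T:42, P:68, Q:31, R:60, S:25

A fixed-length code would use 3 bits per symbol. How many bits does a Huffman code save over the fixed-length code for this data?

Fixed-length: 3 bits × 297 symbols = 891 bits.
Huffman merges:
combine S(25), Q(31) → 56
combine T(42), 56 → 98
combine R(60), P(68) → 128
combine Y(71), 98 → 169
combine 128, 169 → 297
Huffman total = 56 + 98 + 128 + 169 + 297 = 748 bits.
Saving = 891 − 748 = 143 bits.

143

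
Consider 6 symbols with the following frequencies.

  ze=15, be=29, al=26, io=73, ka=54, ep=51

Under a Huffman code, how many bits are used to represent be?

3

Repeatedly merge the two smallest:
merge ze(15) and al(26): 41
merge be(29) and 41: 70
merge ep(51) and ka(54): 105
merge 70 and io(73): 143
merge 105 and 143: 248
be sits 3 levels below the root, so its codeword is 3 bits.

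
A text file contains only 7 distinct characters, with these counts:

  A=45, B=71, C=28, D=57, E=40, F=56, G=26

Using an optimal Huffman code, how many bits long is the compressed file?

Greedily combine the two least-frequent nodes:
G(26) + C(28) → 54
E(40) + A(45) → 85
54 + F(56) → 110
D(57) + B(71) → 128
85 + 110 → 195
128 + 195 → 323
The encoded length is the sum of every internal node's weight: 54 + 85 + 110 + 128 + 195 + 323 = 895 bits.

895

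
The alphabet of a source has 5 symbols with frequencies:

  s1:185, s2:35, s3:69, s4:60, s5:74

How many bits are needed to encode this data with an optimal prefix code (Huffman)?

899

Build the Huffman tree bottom-up:
merge s2(35) and s4(60): 95
merge s3(69) and s5(74): 143
merge 95 and 143: 238
merge s1(185) and 238: 423
Each symbol's bit-cost is frequency × depth; summing gives 899 bits (equivalently 95 + 143 + 238 + 423).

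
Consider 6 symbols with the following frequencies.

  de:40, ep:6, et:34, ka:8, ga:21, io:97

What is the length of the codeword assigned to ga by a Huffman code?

Build the tree from the bottom:
merge ep(6) and ka(8): 14
merge 14 and ga(21): 35
merge et(34) and 35: 69
merge de(40) and 69: 109
merge io(97) and 109: 206
ga's leaf is at depth 4, giving a 4-bit codeword.

4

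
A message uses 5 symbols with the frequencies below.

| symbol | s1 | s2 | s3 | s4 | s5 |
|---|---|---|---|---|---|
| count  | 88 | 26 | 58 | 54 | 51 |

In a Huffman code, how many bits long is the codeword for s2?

3

Huffman merges, smallest pair first:
merge s2(26) and s5(51): 77
merge s4(54) and s3(58): 112
merge 77 and s1(88): 165
merge 112 and 165: 277
The subtree containing s2 is merged 3 times, so code length = 3.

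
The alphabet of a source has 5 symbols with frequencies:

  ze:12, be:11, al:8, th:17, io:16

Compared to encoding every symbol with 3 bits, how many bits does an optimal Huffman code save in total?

Fixed-length: 3 bits × 64 symbols = 192 bits.
Huffman merges:
merge al(8) and be(11): 19
merge ze(12) and io(16): 28
merge th(17) and 19: 36
merge 28 and 36: 64
Huffman total = 19 + 28 + 36 + 64 = 147 bits.
Saving = 192 − 147 = 45 bits.

45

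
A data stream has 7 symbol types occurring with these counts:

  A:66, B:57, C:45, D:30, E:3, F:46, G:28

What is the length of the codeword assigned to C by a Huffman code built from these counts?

3

Build the tree from the bottom:
E(3) + G(28) → 31
D(30) + 31 → 61
C(45) + F(46) → 91
B(57) + 61 → 118
A(66) + 91 → 157
118 + 157 → 275
C sits 3 levels below the root, so its codeword is 3 bits.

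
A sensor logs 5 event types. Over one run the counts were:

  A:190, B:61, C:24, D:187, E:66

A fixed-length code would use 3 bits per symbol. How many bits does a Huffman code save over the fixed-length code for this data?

Fixed-length: 3 bits × 528 symbols = 1584 bits.
Huffman merges:
combine C(24), B(61) → 85
combine E(66), 85 → 151
combine 151, D(187) → 338
combine A(190), 338 → 528
Huffman total = 85 + 151 + 338 + 528 = 1102 bits.
Saving = 1584 − 1102 = 482 bits.

482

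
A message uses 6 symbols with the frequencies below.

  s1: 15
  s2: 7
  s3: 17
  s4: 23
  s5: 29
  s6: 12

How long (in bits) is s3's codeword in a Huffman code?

Huffman merges, smallest pair first:
s2(7) + s6(12) → 19
s1(15) + s3(17) → 32
19 + s4(23) → 42
s5(29) + 32 → 61
42 + 61 → 103
The subtree containing s3 is merged 3 times, so code length = 3.

3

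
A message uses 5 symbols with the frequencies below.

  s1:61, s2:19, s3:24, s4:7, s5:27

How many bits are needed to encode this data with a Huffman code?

291

Greedily combine the two least-frequent nodes:
combine s4(7), s2(19) → 26
combine s3(24), 26 → 50
combine s5(27), 50 → 77
combine s1(61), 77 → 138
Each symbol's bit-cost is frequency × depth; summing gives 291 bits (equivalently 26 + 50 + 77 + 138).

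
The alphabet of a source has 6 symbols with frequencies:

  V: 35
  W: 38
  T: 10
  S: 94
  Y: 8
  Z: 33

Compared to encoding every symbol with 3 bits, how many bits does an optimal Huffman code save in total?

Fixed-length: 3 bits × 218 symbols = 654 bits.
Huffman merges:
Y(8) + T(10) → 18
18 + Z(33) → 51
V(35) + W(38) → 73
51 + 73 → 124
S(94) + 124 → 218
Huffman total = 18 + 51 + 73 + 124 + 218 = 484 bits.
Saving = 654 − 484 = 170 bits.

170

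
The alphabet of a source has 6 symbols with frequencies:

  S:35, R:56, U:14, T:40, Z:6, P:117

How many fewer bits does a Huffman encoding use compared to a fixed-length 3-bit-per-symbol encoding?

215

Fixed-length: 3 bits × 268 symbols = 804 bits.
Huffman merges:
merge Z(6) and U(14): 20
merge 20 and S(35): 55
merge T(40) and 55: 95
merge R(56) and 95: 151
merge P(117) and 151: 268
Huffman total = 20 + 55 + 95 + 151 + 268 = 589 bits.
Saving = 804 − 589 = 215 bits.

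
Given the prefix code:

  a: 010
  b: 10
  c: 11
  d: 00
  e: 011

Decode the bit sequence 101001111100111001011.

bbecbebac

Read left to right; each codeword is recognised as soon as it completes (prefix code):
  10→b | 10→b | 011→e | 11→c | 10→b | 011→e | 10→b | 010→a | 11→c
Decoded message: bbecbebac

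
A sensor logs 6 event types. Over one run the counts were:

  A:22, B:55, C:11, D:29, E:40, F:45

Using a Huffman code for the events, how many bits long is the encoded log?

499

Merge the two smallest weights repeatedly:
combine C(11), A(22) → 33
combine D(29), 33 → 62
combine E(40), F(45) → 85
combine B(55), 62 → 117
combine 85, 117 → 202
Total encoded bits = sum of merged weights = 33 + 62 + 85 + 117 + 202 = 499.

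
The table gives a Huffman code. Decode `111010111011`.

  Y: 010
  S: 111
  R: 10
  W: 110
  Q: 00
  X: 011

SYSX

Read left to right; each codeword is recognised as soon as it completes (prefix code):
  111→S | 010→Y | 111→S | 011→X
Decoded message: SYSX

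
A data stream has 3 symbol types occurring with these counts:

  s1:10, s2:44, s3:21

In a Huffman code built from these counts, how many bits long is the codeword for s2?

Repeatedly merge the two smallest:
combine s1(10), s3(21) → 31
combine 31, s2(44) → 75
s2 sits one level below the root: a 1-bit codeword.

1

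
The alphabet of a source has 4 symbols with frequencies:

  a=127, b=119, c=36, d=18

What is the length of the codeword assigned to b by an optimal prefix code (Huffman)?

2

Repeatedly merge the two smallest:
d(18) + c(36) → 54
54 + b(119) → 173
a(127) + 173 → 300
b's leaf is at depth 2, giving a 2-bit codeword.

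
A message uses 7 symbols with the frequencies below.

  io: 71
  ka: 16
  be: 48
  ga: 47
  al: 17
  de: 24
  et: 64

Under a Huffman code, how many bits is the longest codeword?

4

Merge the two lowest-weight nodes at each step:
ka(16) + al(17) → 33
de(24) + 33 → 57
ga(47) + be(48) → 95
57 + et(64) → 121
io(71) + 95 → 166
121 + 166 → 287
The rarest symbols sit at the bottom; the longest codeword is 4 bits.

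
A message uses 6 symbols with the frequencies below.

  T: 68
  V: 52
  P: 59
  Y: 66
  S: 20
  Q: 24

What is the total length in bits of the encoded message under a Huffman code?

718

Build the Huffman tree bottom-up:
combine S(20), Q(24) → 44
combine 44, V(52) → 96
combine P(59), Y(66) → 125
combine T(68), 96 → 164
combine 125, 164 → 289
Each symbol's bit-cost is frequency × depth; summing gives 718 bits (equivalently 44 + 96 + 125 + 164 + 289).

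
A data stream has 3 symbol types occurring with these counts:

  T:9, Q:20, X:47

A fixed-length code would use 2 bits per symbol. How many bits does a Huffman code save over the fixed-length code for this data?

Fixed-length: 2 bits × 76 symbols = 152 bits.
Huffman merges:
T(9) + Q(20) → 29
29 + X(47) → 76
Huffman total = 29 + 76 = 105 bits.
Saving = 152 − 105 = 47 bits.

47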